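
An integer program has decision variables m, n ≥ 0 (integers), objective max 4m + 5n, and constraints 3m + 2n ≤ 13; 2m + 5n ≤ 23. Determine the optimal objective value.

(m,n)=(1,4) is feasible, giving 24.
(m,n)=(2,3) is feasible, giving 23.
(m,n)=(0,4) is feasible, giving 20.
(m,n)=(1,3) is feasible, giving 19.
The best lattice point is (1,4), giving 24.

24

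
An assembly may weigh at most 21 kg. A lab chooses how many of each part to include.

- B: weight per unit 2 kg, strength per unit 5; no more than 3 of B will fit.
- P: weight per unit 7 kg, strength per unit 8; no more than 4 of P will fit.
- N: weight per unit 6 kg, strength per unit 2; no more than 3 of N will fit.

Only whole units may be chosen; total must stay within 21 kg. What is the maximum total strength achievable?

31

B has the best ratio (5/2); taking only B gives at most 3×5 = 15 (stopped by the supply cap of 3).
Mixing does better — 3×B and 2×P: weight 20 ≤ 21, strength 3·5 + 2·8 = 31.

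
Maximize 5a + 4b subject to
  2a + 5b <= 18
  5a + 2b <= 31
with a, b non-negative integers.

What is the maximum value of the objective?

The continuous relaxation peaks at (5.67, 1.33) with value 33.67; rounding to a feasible lattice point costs some objective.
(a,b)=(6,0): 2·6+5·0=12≤18, 5·6+2·0=30≤31, objective 30.
(a,b)=(5,1): 2·5+5·1=15≤18, 5·5+2·1=27≤31, objective 29.
(a,b)=(4,2): 2·4+5·2=18≤18, 5·4+2·2=24≤31, objective 28.
(a,b)=(5,0): 2·5+5·0=10≤18, 5·5+2·0=25≤31, objective 25.
The best lattice point is (6,0), giving 30.

30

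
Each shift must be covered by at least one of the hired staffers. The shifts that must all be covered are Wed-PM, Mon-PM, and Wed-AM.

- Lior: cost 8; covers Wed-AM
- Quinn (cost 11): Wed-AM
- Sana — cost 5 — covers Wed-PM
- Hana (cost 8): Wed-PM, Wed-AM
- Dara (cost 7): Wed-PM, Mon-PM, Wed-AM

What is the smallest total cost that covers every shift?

Dara alone covers Wed-PM, Mon-PM, Wed-AM — every shift.
Total cost: 7.
No cover costs less than 7.

7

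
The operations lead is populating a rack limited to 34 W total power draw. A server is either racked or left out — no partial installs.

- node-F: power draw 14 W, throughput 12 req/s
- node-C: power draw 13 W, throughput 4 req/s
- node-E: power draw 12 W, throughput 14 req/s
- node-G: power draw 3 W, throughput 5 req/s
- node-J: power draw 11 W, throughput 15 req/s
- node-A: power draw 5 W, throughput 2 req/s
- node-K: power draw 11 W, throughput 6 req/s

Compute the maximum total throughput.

node-E + node-G + node-J + node-A: power draw 12 + 3 + 11 + 5 = 31 ≤ 34, throughput 14 + 5 + 15 + 2 = 36.
node-E + node-J + node-K: power draw 12 + 11 + 11 = 34 ≤ 34, throughput 14 + 15 + 6 = 35.
node-E + node-G + node-J: power draw 12 + 3 + 11 = 26 ≤ 34, throughput 14 + 5 + 15 = 34.
Best is node-E, node-G, node-J, and node-A with total throughput 36.

36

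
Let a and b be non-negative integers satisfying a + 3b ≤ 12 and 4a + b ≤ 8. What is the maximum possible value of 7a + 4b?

(a,b)=(1,3): 1·1+3·3=10≤12, 4·1+1·3=7≤8, objective 19.
(a,b)=(0,4): 1·0+3·4=12≤12, 4·0+1·4=4≤8, objective 16.
(a,b)=(1,2): 1·1+3·2=7≤12, 4·1+1·2=6≤8, objective 15.
(a,b)=(0,3): 1·0+3·3=9≤12, 4·0+1·3=3≤8, objective 12.
The best lattice point is (1,3), giving 19.

19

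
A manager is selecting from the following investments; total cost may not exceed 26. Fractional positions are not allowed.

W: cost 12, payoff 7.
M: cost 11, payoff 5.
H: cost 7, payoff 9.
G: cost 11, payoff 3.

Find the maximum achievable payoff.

This is an integer program with binary decision variables.
M + H: cost 11 + 7 = 18 ≤ 26, payoff 5 + 9 = 14.
H + G: cost 7 + 11 = 18 ≤ 26, payoff 9 + 3 = 12.
W + H: cost 12 + 7 = 19 ≤ 26, payoff 7 + 9 = 16.
Best is W and H with total payoff 16.

16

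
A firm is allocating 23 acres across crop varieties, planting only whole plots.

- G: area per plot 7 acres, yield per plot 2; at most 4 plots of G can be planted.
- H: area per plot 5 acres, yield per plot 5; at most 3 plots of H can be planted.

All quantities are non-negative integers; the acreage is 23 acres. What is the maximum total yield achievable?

17

H has the best ratio (5/5); taking only H gives at most 3×5 = 15 (stopped by the supply cap of 3).
Mixing does better — 1×G and 3×H: area 22 ≤ 23, yield 1·2 + 3·5 = 17.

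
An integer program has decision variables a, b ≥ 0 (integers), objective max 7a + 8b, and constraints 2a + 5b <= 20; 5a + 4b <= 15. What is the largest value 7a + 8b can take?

24

The continuous relaxation peaks at (0, 3.75) with value 30.00; rounding to a feasible lattice point costs some objective.
(a,b)=(0,3) is feasible, giving 24.
(a,b)=(1,2) is feasible, giving 23.
(a,b)=(0,2) is feasible, giving 16.
The best lattice point is (0,3), giving 24.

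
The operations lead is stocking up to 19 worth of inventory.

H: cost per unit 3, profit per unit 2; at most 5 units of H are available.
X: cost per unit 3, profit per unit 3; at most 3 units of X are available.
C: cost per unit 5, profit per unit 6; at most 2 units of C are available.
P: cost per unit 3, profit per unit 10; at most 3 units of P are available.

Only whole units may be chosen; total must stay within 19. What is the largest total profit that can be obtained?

This is a bounded integer knapsack.
2×C and 3×P: cost 19 ≤ 19, profit 2·6 + 3·10 = 42.
1×X, 1×C, and 3×P: cost 17 ≤ 19, profit 1·3 + 1·6 + 3·10 = 39.
Best is 42.

42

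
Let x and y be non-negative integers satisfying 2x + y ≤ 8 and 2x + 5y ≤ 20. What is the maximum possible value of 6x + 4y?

26

(x,y)=(3,2): 2·3+1·2=8≤8, 2·3+5·2=16≤20, objective 26.
(x,y)=(2,3): 2·2+1·3=7≤8, 2·2+5·3=19≤20, objective 24.
(x,y)=(3,1): 2·3+1·1=7≤8, 2·3+5·1=11≤20, objective 22.
No feasible integer point exceeds 26.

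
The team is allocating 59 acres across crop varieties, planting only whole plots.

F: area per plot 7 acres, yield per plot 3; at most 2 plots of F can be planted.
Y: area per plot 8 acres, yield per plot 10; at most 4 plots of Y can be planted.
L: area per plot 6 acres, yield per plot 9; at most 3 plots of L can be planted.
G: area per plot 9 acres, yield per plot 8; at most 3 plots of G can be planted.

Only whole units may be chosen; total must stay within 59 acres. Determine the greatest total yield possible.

75

L has the best ratio (9/6); taking only L gives at most 3×9 = 27 (stopped by the supply cap of 3).
Mixing does better — 4×Y, 3×L, and 1×G: area 59 ≤ 59, yield 4·10 + 3·9 + 1·8 = 75.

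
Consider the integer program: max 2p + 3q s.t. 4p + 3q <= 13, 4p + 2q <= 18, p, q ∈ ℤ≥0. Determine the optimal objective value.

12

The continuous relaxation peaks at (0, 4.33) with value 13.00; rounding to a feasible lattice point costs some objective.
(p,q)=(0,4): 4·0+3·4=12≤13, 4·0+2·4=8≤18, objective 12.
(p,q)=(1,3): 4·1+3·3=13≤13, 4·1+2·3=10≤18, objective 11.
(p,q)=(0,3): 4·0+3·3=9≤13, 4·0+2·3=6≤18, objective 9.
No feasible integer point exceeds 12.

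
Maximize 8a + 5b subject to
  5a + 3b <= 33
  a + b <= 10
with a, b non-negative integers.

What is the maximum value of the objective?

54

(a,b)=(3,6) is feasible, giving 54.
(a,b)=(1,9) is feasible, giving 53.
(a,b)=(2,7) is feasible, giving 51.
No feasible integer point exceeds 54.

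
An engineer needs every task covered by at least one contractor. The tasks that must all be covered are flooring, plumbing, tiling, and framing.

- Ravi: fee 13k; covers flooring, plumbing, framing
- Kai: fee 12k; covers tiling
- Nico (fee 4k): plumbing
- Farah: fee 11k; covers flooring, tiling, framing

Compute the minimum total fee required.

This is a weighted set-cover instance.
Choose Nico and Farah: together they cover flooring, plumbing, tiling, framing — every task.
Total fee: 4 + 11 = 15.
No cover costs less than 15.

15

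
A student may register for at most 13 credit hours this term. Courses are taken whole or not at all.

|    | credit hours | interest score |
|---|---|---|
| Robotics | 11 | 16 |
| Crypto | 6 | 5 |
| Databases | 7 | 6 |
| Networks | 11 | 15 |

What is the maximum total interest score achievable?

Take Robotics: credit hours 11 ≤ 13, interest score 16.
No other feasible combination does better.

16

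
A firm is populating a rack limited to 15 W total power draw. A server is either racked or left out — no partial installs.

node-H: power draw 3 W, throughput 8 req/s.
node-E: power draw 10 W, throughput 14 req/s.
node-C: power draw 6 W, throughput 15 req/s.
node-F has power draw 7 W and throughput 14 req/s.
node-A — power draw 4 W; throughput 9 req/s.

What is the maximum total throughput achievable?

This is a 0-1 knapsack instance.
node-H + node-C + node-A: power draw 3 + 6 + 4 = 13 ≤ 15, throughput 8 + 15 + 9 = 32.
node-H + node-F + node-A: power draw 3 + 7 + 4 = 14 ≤ 15, throughput 8 + 14 + 9 = 31.
node-C + node-F: power draw 6 + 7 = 13 ≤ 15, throughput 15 + 14 = 29.
Best is node-H, node-C, and node-A with total throughput 32.

32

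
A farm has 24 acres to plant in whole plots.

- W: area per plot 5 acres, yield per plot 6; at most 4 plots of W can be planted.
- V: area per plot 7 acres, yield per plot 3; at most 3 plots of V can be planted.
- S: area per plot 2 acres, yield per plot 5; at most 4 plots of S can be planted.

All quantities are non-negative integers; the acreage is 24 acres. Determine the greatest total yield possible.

This is a bounded integer knapsack.
4×W and 2×S: area 24 ≤ 24, yield 4·6 + 2·5 = 34.
3×W and 4×S: area 23 ≤ 24, yield 3·6 + 4·5 = 38.
Best is 38.

38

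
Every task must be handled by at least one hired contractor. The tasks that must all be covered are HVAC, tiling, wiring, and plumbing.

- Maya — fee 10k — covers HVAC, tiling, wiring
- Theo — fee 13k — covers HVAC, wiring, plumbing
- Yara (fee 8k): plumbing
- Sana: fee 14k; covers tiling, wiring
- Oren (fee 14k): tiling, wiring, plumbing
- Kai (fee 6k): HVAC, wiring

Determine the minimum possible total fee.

The greedy cost-per-new-task heuristic would pick Kai and Oren for 20, but a cheaper cover exists.
Choose Maya and Yara: together they cover HVAC, tiling, wiring, plumbing — every task.
Total fee: 10 + 8 = 18.
No cover costs less than 18.

18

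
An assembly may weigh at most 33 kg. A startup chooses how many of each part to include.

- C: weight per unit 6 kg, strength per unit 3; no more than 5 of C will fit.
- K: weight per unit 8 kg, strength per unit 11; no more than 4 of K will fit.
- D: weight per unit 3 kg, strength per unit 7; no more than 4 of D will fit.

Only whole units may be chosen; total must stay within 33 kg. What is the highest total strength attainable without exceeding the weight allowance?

54

2×K and 4×D: weight 28 ≤ 33, strength 2·11 + 4·7 = 50.
3×K and 3×D: weight 33 ≤ 33, strength 3·11 + 3·7 = 54.
Best is 54.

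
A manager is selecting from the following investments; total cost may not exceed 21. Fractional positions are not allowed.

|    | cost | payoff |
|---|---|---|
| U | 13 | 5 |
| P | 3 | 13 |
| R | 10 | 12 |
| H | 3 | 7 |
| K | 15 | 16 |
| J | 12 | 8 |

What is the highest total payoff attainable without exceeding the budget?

Allowing fractional choices, the relaxed optimum would be about 37.3, but investments are indivisible.
P + R + H: cost 3 + 10 + 3 = 16 ≤ 21, payoff 13 + 12 + 7 = 32.
P + K: cost 3 + 15 = 18 ≤ 21, payoff 13 + 16 = 29.
P + H + K: cost 3 + 3 + 15 = 21 ≤ 21, payoff 13 + 7 + 16 = 36.
Best is P, H, and K with total payoff 36.

36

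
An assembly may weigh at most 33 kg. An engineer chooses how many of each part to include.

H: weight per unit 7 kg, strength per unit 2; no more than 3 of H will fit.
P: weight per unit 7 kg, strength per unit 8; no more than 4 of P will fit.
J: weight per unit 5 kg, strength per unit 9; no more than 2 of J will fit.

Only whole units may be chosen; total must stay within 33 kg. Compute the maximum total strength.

42

This is a bounded integer knapsack.
3×P and 2×J: weight 31 ≤ 33, strength 3·8 + 2·9 = 42.
4×P and 1×J: weight 33 ≤ 33, strength 4·8 + 1·9 = 41.
Best is 42.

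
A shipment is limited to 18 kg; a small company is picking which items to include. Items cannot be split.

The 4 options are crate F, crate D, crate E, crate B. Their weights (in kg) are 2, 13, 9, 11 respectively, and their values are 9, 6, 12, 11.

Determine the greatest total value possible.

Treat it as a binary knapsack problem.
crate F + crate B: weight 2 + 11 = 13 ≤ 18, value 9 + 11 = 20.
crate F + crate D: weight 2 + 13 = 15 ≤ 18, value 9 + 6 = 15.
crate F + crate E: weight 2 + 9 = 11 ≤ 18, value 9 + 12 = 21.
Best is crate F and crate E with total value 21.

21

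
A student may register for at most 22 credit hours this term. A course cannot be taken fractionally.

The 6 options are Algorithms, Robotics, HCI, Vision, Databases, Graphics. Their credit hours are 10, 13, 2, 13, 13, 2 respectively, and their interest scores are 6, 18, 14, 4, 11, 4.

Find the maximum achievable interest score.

Allowing fractional choices, the relaxed optimum would be about 40.2, but courses are indivisible.
Robotics + HCI: credit hours 13 + 2 = 15 ≤ 22, interest score 18 + 14 = 32.
Robotics + HCI + Graphics: credit hours 13 + 2 + 2 = 17 ≤ 22, interest score 18 + 14 + 4 = 36.
HCI + Databases + Graphics: credit hours 2 + 13 + 2 = 17 ≤ 22, interest score 14 + 11 + 4 = 29.
Best is Robotics, HCI, and Graphics with total interest score 36.

36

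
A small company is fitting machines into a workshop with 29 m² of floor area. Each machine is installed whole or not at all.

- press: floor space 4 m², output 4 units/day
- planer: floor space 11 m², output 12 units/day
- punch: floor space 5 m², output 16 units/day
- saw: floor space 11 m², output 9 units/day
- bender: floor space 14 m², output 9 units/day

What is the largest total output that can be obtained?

37

press + planer + punch: floor space 4 + 11 + 5 = 20 ≤ 29, output 4 + 12 + 16 = 32.
planer + punch + saw: floor space 11 + 5 + 11 = 27 ≤ 29, output 12 + 16 + 9 = 37.
Best is planer, punch, and saw with total output 37.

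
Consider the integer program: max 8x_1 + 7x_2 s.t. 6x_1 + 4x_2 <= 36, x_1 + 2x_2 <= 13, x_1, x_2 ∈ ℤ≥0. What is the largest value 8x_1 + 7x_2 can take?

53

(x_1,x_2)=(4,3) is feasible, giving 53.
(x_1,x_2)=(3,4) is feasible, giving 52.
(x_1,x_2)=(2,5) is feasible, giving 51.
The best lattice point is (4,3), giving 53.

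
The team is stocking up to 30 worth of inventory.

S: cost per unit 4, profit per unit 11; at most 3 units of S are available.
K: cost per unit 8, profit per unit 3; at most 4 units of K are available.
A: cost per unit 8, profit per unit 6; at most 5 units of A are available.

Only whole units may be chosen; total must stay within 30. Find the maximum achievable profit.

S has the best ratio (11/4); taking only S gives at most 3×11 = 33 (stopped by the supply cap of 3).
Mixing does better — 3×S and 2×A: cost 28 ≤ 30, profit 3·11 + 2·6 = 45.

45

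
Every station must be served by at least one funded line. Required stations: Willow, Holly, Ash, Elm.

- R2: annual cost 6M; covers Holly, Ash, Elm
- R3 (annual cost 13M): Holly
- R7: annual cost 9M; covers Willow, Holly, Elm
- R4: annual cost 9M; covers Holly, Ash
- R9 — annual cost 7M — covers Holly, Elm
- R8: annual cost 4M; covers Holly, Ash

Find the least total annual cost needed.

13

The greedy cost-per-new-station heuristic would pick R2 and R7 for 15, but a cheaper cover exists.
Choose R7 and R8: together they cover Willow, Holly, Ash, Elm — every station.
Total annual cost: 9 + 4 = 13.
No cover costs less than 13.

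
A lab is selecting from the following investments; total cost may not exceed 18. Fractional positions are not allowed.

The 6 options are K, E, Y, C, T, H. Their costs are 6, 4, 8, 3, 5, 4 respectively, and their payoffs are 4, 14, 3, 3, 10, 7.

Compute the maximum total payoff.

34

Allowing fractional choices, the relaxed optimum would be about 35.3, but investments are indivisible.
K + E + C + T: cost 6 + 4 + 3 + 5 = 18 ≤ 18, payoff 4 + 14 + 3 + 10 = 31.
E + C + T + H: cost 4 + 3 + 5 + 4 = 16 ≤ 18, payoff 14 + 3 + 10 + 7 = 34.
E + T + H: cost 4 + 5 + 4 = 13 ≤ 18, payoff 14 + 10 + 7 = 31.
Best is E, C, T, and H with total payoff 34.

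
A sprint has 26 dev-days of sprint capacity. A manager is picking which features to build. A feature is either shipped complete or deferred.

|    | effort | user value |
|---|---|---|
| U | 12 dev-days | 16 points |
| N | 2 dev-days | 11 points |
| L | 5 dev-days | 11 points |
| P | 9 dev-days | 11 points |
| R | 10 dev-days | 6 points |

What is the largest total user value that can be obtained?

39

U + N + L: effort 12 + 2 + 5 = 19 ≤ 26, user value 16 + 11 + 11 = 38.
U + N + P: effort 12 + 2 + 9 = 23 ≤ 26, user value 16 + 11 + 11 = 38.
N + L + P + R: effort 2 + 5 + 9 + 10 = 26 ≤ 26, user value 11 + 11 + 11 + 6 = 39.
Best is N, L, P, and R with total user value 39.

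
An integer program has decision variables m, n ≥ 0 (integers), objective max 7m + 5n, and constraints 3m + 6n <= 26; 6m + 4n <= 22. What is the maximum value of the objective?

The continuous relaxation peaks at (1.17, 3.75) with value 26.92; rounding to a feasible lattice point costs some objective.
(m,n)=(3,1): 3·3+6·1=15≤26, 6·3+4·1=22≤22, objective 26.
(m,n)=(2,2): 3·2+6·2=18≤26, 6·2+4·2=20≤22, objective 24.
(m,n)=(1,3): 3·1+6·3=21≤26, 6·1+4·3=18≤22, objective 22.
The best lattice point is (3,1), giving 26.

26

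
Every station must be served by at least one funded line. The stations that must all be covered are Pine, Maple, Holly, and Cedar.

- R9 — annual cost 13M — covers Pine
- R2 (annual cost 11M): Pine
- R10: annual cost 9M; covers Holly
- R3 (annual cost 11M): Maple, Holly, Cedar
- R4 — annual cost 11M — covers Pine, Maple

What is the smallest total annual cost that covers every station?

22

This is a weighted set-cover instance.
Choose R2 and R3: together they cover Pine, Maple, Holly, Cedar — every station.
Total annual cost: 11 + 11 = 22.
No cover costs less than 22.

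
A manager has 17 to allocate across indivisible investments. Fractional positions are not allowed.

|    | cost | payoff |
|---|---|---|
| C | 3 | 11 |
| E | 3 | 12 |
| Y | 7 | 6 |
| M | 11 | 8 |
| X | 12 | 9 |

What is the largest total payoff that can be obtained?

Take C, E, and M: cost 3 + 3 + 11 = 17 ≤ 17, payoff 11 + 12 + 8 = 31.
No other feasible combination does better.

31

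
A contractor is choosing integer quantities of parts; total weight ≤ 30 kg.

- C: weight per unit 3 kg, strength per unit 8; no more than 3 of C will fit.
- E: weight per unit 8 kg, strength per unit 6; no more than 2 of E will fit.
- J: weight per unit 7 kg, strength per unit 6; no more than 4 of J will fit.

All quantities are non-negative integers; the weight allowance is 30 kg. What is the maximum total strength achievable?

3×C and 2×J: weight 23 ≤ 30, strength 3·8 + 2·6 = 36.
3×C and 3×J: weight 30 ≤ 30, strength 3·8 + 3·6 = 42.
Best is 42.

42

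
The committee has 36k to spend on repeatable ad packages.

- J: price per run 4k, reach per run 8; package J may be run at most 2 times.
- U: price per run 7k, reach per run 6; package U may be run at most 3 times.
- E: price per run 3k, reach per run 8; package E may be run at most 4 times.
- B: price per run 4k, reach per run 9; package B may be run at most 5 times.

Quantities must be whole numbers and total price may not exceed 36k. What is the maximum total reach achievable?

1×J, 4×E, and 5×B: price 36 ≤ 36, reach 1·8 + 4·8 + 5·9 = 85.
2×J, 4×E, and 4×B: price 36 ≤ 36, reach 2·8 + 4·8 + 4·9 = 84.
Best is 85.

85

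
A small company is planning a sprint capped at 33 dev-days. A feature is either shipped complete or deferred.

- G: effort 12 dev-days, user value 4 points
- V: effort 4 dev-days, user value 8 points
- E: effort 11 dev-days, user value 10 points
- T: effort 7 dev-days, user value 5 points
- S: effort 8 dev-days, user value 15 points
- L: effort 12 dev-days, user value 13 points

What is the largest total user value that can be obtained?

E + S + L: effort 11 + 8 + 12 = 31 ≤ 33, user value 10 + 15 + 13 = 38.
V + T + S + L: effort 4 + 7 + 8 + 12 = 31 ≤ 33, user value 8 + 5 + 15 + 13 = 41.
V + E + T + S: effort 4 + 11 + 7 + 8 = 30 ≤ 33, user value 8 + 10 + 5 + 15 = 38.
Best is V, T, S, and L with total user value 41.

41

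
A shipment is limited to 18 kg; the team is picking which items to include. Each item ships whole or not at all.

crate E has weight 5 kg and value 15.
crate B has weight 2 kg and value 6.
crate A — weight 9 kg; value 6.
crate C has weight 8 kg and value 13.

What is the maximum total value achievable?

34

crate E + crate B + crate A: weight 5 + 2 + 9 = 16 ≤ 18, value 15 + 6 + 6 = 27.
crate E + crate C: weight 5 + 8 = 13 ≤ 18, value 15 + 13 = 28.
crate E + crate B + crate C: weight 5 + 2 + 8 = 15 ≤ 18, value 15 + 6 + 13 = 34.
Best is crate E, crate B, and crate C with total value 34.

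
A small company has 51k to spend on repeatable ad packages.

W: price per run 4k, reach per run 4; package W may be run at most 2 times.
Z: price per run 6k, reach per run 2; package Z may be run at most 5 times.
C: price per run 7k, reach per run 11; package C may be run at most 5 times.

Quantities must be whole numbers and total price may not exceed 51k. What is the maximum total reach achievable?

65

C has the best ratio (11/7); taking only C gives at most 5×11 = 55 (stopped by the supply cap of 5).
Mixing does better — 2×W, 1×Z, and 5×C: price 49 ≤ 51, reach 2·4 + 1·2 + 5·11 = 65.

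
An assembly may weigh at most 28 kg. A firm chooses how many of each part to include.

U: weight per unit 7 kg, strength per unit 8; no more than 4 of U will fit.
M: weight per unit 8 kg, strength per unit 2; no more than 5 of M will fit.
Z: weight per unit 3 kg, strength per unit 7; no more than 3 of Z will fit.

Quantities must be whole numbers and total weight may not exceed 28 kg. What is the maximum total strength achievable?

38

3×U and 2×Z: weight 27 ≤ 28, strength 3·8 + 2·7 = 38.
2×U and 3×Z: weight 23 ≤ 28, strength 2·8 + 3·7 = 37.
Best is 38.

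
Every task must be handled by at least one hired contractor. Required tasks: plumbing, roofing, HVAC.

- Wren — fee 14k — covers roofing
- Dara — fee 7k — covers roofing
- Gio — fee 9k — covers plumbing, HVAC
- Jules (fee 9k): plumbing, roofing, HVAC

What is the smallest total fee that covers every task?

9

Jules alone covers plumbing, roofing, HVAC — every task.
Total fee: 9.
No cover costs less than 9.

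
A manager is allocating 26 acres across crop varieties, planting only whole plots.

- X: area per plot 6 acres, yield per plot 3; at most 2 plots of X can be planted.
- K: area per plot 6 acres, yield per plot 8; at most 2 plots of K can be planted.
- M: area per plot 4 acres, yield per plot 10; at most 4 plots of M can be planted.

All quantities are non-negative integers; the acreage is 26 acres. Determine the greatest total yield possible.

48

Take 1×K and 4×M: area 22 ≤ 26, yield 1·8 + 4·10 = 48.
M has the best ratio (10/4) and is taken to its limit of 4; remaining capacity is filled optimally with the others.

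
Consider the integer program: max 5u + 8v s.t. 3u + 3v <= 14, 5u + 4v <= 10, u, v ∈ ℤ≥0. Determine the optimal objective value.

16

Relaxing integrality, the LP optimum is 20.00 at (u,v) = (0, 2.5), which is not an integer point.
(u,v)=(0,2) is feasible, giving 16.
(u,v)=(1,1) is feasible, giving 13.
(u,v)=(0,1) is feasible, giving 8.
The best lattice point is (0,2), giving 16.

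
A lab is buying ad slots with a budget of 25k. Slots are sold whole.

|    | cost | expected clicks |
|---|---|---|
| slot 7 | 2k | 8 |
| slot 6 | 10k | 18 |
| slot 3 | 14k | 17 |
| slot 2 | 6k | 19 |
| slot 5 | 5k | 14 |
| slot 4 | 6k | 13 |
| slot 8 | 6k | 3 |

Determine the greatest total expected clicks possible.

Allowing fractional choices, the relaxed optimum would be about 64.8, but ad slots are indivisible.
slot 7 + slot 6 + slot 2 + slot 4: cost 2 + 10 + 6 + 6 = 24 ≤ 25, expected clicks 8 + 18 + 19 + 13 = 58.
slot 7 + slot 6 + slot 2 + slot 5: cost 2 + 10 + 6 + 5 = 23 ≤ 25, expected clicks 8 + 18 + 19 + 14 = 59.
slot 7 + slot 2 + slot 5 + slot 4 + slot 8: cost 2 + 6 + 5 + 6 + 6 = 25 ≤ 25, expected clicks 8 + 19 + 14 + 13 + 3 = 57.
Best is slot 7, slot 6, slot 2, and slot 5 with total expected clicks 59.

59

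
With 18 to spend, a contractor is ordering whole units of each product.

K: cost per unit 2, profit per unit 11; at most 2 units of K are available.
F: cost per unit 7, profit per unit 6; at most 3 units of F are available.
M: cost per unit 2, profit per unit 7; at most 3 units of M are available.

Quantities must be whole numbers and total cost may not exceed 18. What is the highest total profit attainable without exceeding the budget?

49

2×K, 1×F, and 3×M: cost 17 ≤ 18, profit 2·11 + 1·6 + 3·7 = 49.
2×K and 3×M: cost 10 ≤ 18, profit 2·11 + 3·7 = 43.
Best is 49.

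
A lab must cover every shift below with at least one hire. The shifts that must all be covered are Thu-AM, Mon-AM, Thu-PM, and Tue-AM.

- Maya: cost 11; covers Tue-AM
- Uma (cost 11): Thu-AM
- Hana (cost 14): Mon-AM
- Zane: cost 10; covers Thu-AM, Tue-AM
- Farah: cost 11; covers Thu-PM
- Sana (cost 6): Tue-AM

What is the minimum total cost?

35

Choose Hana, Zane, and Farah: together they cover Thu-AM, Mon-AM, Thu-PM, Tue-AM — every shift.
Total cost: 14 + 10 + 11 = 35.
No cover costs less than 35.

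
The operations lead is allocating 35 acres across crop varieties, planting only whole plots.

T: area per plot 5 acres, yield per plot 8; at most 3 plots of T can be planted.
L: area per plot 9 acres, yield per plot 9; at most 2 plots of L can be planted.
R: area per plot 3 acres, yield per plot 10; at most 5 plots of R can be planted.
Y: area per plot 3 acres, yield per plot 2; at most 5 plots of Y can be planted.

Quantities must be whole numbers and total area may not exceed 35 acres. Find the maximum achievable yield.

76

This is a bounded integer knapsack.
2×T, 1×L, and 5×R: area 34 ≤ 35, yield 2·8 + 1·9 + 5·10 = 75.
3×T, 5×R, and 1×Y: area 33 ≤ 35, yield 3·8 + 5·10 + 1·2 = 76.
Best is 76.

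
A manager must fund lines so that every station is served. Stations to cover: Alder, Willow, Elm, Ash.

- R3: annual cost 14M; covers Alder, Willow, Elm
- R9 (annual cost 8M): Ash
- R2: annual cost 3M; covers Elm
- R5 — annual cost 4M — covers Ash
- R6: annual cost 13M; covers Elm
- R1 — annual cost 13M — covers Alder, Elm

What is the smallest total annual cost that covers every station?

This is an integer covering problem.
Choose R3 and R5: together they cover Alder, Willow, Elm, Ash — every station.
Total annual cost: 14 + 4 = 18.

18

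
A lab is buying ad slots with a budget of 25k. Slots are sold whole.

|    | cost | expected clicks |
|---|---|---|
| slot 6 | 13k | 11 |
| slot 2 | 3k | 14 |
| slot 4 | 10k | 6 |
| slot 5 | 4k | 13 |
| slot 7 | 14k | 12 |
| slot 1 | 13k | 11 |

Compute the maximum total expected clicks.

39

Allowing fractional choices, the relaxed optimum would be about 42.4, but ad slots are indivisible.
slot 2 + slot 5 + slot 7: cost 3 + 4 + 14 = 21 ≤ 25, expected clicks 14 + 13 + 12 = 39.
slot 6 + slot 2 + slot 5: cost 13 + 3 + 4 = 20 ≤ 25, expected clicks 11 + 14 + 13 = 38.
Best is slot 2, slot 5, and slot 7 with total expected clicks 39.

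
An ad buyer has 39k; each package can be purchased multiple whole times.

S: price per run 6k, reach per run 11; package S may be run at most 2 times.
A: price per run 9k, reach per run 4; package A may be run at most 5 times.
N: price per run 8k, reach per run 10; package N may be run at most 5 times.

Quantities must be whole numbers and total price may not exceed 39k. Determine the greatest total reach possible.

52

Take 2×S and 3×N: price 36 ≤ 39, reach 2·11 + 3·10 = 52.
S has the best ratio (11/6) and is taken to its limit of 2; remaining capacity is filled optimally with the others.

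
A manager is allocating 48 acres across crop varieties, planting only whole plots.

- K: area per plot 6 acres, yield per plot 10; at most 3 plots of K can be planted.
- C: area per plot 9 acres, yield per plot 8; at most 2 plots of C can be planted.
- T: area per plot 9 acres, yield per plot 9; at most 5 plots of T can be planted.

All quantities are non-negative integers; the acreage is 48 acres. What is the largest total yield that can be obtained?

57

K has the best ratio (10/6); taking only K gives at most 3×10 = 30 (stopped by the supply cap of 3).
Mixing does better — 3×K and 3×T: area 45 ≤ 48, yield 3·10 + 3·9 = 57.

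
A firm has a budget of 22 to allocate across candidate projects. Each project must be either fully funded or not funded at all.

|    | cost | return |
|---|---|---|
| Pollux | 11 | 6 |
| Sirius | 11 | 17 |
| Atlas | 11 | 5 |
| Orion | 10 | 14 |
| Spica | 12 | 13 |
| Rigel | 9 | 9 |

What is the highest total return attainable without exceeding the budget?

Orion + Spica: cost 10 + 12 = 22 ≤ 22, return 14 + 13 = 27.
Sirius + Orion: cost 11 + 10 = 21 ≤ 22, return 17 + 14 = 31.
Sirius + Rigel: cost 11 + 9 = 20 ≤ 22, return 17 + 9 = 26.
Best is Sirius and Orion with total return 31.

31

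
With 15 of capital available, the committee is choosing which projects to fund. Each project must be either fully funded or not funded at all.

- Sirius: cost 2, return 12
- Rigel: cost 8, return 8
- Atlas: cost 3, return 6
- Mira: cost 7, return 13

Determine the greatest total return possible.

31

Allowing fractional choices, the relaxed optimum would be about 34.0, but projects are indivisible.
Sirius + Mira: cost 2 + 7 = 9 ≤ 15, return 12 + 13 = 25.
Sirius + Rigel + Atlas: cost 2 + 8 + 3 = 13 ≤ 15, return 12 + 8 + 6 = 26.
Sirius + Atlas + Mira: cost 2 + 3 + 7 = 12 ≤ 15, return 12 + 6 + 13 = 31.
Best is Sirius, Atlas, and Mira with total return 31.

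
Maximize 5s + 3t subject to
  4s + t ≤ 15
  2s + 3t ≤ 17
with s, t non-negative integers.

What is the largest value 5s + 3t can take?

Relaxing integrality, the LP optimum is 25.40 at (s,t) = (2.8, 3.8), which is not an integer point.
(s,t)=(3,3): 4·3+1·3=15≤15, 2·3+3·3=15≤17, objective 24.
(s,t)=(2,4): 4·2+1·4=12≤15, 2·2+3·4=16≤17, objective 22.
(s,t)=(3,2): 4·3+1·2=14≤15, 2·3+3·2=12≤17, objective 21.
No feasible integer point exceeds 24.

24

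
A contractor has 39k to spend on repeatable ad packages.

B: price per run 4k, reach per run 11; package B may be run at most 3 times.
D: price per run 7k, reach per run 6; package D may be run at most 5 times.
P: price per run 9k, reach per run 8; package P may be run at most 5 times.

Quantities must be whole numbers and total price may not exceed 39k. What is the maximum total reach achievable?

B has the best ratio (11/4); taking only B gives at most 3×11 = 33 (stopped by the supply cap of 3).
Mixing does better — 3×B and 3×P: price 39 ≤ 39, reach 3·11 + 3·8 = 57.

57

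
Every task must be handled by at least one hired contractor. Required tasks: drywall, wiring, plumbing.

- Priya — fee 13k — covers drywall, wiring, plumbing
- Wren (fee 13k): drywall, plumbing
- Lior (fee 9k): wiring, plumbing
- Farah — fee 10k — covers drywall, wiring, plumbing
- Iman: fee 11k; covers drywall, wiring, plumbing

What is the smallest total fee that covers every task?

Farah alone covers drywall, wiring, plumbing — every task.
Total fee: 10.
No cover costs less than 10.

10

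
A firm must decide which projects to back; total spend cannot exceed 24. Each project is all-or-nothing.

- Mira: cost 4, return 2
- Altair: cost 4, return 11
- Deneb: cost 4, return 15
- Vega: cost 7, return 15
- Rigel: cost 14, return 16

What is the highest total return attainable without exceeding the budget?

43

Allowing fractional choices, the relaxed optimum would be about 51.3, but projects are indivisible.
Altair + Deneb + Rigel: cost 4 + 4 + 14 = 22 ≤ 24, return 11 + 15 + 16 = 42.
Altair + Deneb + Vega: cost 4 + 4 + 7 = 15 ≤ 24, return 11 + 15 + 15 = 41.
Mira + Altair + Deneb + Vega: cost 4 + 4 + 4 + 7 = 19 ≤ 24, return 2 + 11 + 15 + 15 = 43.
Best is Mira, Altair, Deneb, and Vega with total return 43.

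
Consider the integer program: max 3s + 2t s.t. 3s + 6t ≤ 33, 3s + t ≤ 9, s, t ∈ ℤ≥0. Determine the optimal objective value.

13

The continuous relaxation peaks at (1.4, 4.8) with value 13.80; rounding to a feasible lattice point costs some objective.
(s,t)=(1,5): 3·1+6·5=33≤33, 3·1+1·5=8≤9, objective 13.
(s,t)=(2,3): 3·2+6·3=24≤33, 3·2+1·3=9≤9, objective 12.
(s,t)=(1,4): 3·1+6·4=27≤33, 3·1+1·4=7≤9, objective 11.
No feasible integer point exceeds 13.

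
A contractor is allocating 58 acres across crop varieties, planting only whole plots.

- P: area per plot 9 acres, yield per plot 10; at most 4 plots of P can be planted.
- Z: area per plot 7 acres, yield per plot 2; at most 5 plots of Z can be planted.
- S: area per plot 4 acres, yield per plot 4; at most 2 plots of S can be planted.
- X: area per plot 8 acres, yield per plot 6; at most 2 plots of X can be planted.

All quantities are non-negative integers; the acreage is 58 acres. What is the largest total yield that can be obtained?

56

4×P, 2×S, and 1×X: area 52 ≤ 58, yield 4·10 + 2·4 + 1·6 = 54.
4×P, 1×S, and 2×X: area 56 ≤ 58, yield 4·10 + 1·4 + 2·6 = 56.
Best is 56.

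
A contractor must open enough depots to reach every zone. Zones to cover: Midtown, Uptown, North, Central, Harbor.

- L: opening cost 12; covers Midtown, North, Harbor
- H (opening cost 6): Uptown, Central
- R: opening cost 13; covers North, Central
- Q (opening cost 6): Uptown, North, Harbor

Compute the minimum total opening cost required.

18

This is an integer covering problem.
The greedy cost-per-new-zone heuristic would pick Q, H, and L for 24, but a cheaper cover exists.
Choose L and H: together they cover Midtown, Uptown, North, Central, Harbor — every zone.
Total opening cost: 12 + 6 = 18.
No cover costs less than 18.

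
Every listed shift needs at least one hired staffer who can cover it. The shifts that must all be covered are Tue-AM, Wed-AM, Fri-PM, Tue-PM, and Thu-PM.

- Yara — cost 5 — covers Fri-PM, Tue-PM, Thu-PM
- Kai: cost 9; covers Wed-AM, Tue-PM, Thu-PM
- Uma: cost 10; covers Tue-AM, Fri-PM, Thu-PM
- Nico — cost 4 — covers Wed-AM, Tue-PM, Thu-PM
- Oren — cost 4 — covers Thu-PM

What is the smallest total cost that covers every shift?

14

The greedy cost-per-new-shift heuristic would pick Nico, Yara, and Uma for 19, but a cheaper cover exists.
Choose Uma and Nico: together they cover Tue-AM, Wed-AM, Fri-PM, Tue-PM, Thu-PM — every shift.
Total cost: 10 + 4 = 14.
No cover costs less than 14.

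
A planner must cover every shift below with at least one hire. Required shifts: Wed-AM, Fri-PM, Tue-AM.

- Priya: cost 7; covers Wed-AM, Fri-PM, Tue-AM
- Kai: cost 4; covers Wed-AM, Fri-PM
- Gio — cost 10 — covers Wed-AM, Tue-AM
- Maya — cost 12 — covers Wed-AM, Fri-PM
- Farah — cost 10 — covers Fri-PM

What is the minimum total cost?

7

This is an integer covering problem.
The greedy cost-per-new-shift heuristic would pick Kai and Priya for 11, but a cheaper cover exists.
Priya alone covers Wed-AM, Fri-PM, Tue-AM — every shift.
Total cost: 7.
No cover costs less than 7.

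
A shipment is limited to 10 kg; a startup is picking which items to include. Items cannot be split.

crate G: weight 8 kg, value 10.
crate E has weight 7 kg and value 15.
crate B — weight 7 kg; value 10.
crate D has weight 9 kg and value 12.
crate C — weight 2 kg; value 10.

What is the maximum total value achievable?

Treat it as a binary knapsack problem.
Allowing fractional choices, the relaxed optimum would be about 26.4, but items are indivisible.
crate B + crate C: weight 7 + 2 = 9 ≤ 10, value 10 + 10 = 20.
crate E + crate C: weight 7 + 2 = 9 ≤ 10, value 15 + 10 = 25.
Best is crate E and crate C with total value 25.

25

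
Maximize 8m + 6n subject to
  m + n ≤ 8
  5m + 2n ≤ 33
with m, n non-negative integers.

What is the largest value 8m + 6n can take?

(m,n)=(5,3) is feasible, giving 58.
(m,n)=(4,4) is feasible, giving 56.
(m,n)=(6,1) is feasible, giving 54.
(m,n)=(5,2) is feasible, giving 52.
The best lattice point is (5,3), giving 58.

58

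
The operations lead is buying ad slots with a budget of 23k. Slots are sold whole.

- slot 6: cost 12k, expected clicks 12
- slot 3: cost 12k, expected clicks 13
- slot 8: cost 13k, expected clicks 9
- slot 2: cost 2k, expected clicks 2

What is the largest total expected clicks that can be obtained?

Take slot 3 and slot 2: cost 12 + 2 = 14 ≤ 23, expected clicks 13 + 2 = 15.
No other feasible combination does better.

15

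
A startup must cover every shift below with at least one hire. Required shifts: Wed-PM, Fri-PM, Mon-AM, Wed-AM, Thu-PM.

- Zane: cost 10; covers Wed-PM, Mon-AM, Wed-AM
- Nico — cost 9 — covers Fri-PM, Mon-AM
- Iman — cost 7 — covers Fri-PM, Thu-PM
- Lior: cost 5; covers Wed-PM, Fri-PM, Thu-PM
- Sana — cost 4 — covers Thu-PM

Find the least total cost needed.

15

Choose Zane and Lior: together they cover Wed-PM, Fri-PM, Mon-AM, Wed-AM, Thu-PM — every shift.
Total cost: 10 + 5 = 15.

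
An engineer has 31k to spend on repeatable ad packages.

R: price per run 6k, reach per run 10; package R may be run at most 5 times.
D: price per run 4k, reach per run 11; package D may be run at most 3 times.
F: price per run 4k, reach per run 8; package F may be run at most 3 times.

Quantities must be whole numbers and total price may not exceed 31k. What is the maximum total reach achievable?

Take 1×R, 3×D, and 3×F: price 30 ≤ 31, reach 1·10 + 3·11 + 3·8 = 67.
D has the best ratio (11/4) and is taken to its limit of 3; remaining capacity is filled optimally with the others.

67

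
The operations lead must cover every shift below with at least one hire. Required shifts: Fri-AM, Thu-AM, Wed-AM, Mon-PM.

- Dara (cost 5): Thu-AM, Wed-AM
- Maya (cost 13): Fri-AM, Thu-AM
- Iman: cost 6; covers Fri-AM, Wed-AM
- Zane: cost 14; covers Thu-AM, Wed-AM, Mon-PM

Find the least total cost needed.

Choose Iman and Zane: together they cover Fri-AM, Thu-AM, Wed-AM, Mon-PM — every shift.
Total cost: 6 + 14 = 20.

20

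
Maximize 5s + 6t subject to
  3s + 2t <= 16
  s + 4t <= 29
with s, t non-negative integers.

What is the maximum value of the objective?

42

(s,t)=(0,7): 3·0+2·7=14≤16, 1·0+4·7=28≤29, objective 42.
(s,t)=(1,6): 3·1+2·6=15≤16, 1·1+4·6=25≤29, objective 41.
(s,t)=(0,6): 3·0+2·6=12≤16, 1·0+4·6=24≤29, objective 36.
No feasible integer point exceeds 42.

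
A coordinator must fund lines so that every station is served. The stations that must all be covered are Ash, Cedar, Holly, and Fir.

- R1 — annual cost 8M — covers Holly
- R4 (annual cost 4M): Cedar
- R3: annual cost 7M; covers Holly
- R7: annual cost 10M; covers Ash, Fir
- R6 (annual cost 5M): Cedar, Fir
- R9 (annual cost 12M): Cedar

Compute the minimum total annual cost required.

21

Choose R4, R3, and R7: together they cover Ash, Cedar, Holly, Fir — every station.
Total annual cost: 4 + 7 + 10 = 21.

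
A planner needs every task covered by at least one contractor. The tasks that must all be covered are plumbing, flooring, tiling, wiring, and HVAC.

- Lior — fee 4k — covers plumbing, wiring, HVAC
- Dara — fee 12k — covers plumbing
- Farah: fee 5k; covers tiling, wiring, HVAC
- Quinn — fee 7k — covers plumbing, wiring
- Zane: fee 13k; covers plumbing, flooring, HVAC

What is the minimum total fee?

The greedy cost-per-new-task heuristic would pick Lior, Farah, and Zane for 22, but a cheaper cover exists.
Choose Farah and Zane: together they cover plumbing, flooring, tiling, wiring, HVAC — every task.
Total fee: 5 + 13 = 18.
No cover costs less than 18.

18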